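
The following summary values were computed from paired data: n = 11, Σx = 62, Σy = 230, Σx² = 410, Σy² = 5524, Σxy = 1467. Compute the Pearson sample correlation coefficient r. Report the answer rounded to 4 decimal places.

0.8202

Numerator: nΣxy − (Σx)(Σy) = 11·1467 − (62)(230) = 1877
Denominator: √[(nΣx²−(Σx)²)(nΣy²−(Σy)²)]
  nΣx²−(Σx)² = 11·410 − 3844 = 666;  nΣy²−(Σy)² = 11·5524 − 52900 = 7864
  √(666·7864) = √5237424 = 2288.5419
r = 1877 / 2288.5419 = 0.8202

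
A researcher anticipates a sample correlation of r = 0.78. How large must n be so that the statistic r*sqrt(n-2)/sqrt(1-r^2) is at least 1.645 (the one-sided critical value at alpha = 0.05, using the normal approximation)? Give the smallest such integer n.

Need r·√(n−2)/√(1−r²) ≥ 1.645
√(n−2) ≥ 1.645·√(1−0.6084) / 0.78 = 1.645·0.625780 / 0.78 = 1.3198
n−2 ≥ 1.7419  ⇒  n ≥ 3.7419
Smallest integer n = 4

4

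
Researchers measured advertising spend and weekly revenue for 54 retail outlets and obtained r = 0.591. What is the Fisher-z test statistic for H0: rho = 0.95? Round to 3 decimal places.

Fisher z: atanh(0.591) = 0.679201, atanh(0.95) = 1.831781
z = (z_r − z_0)·√(n−3) = (0.679201 − 1.831781)·√51 = -1.152580 · 7.141428 = -8.231

-8.231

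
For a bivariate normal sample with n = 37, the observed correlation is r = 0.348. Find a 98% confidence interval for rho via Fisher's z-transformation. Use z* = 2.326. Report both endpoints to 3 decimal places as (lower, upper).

z_r = atanh(0.348) = 0.363166;  SE = 1/√(n−3) = 1/√34 = 0.171499
z-limits: 0.363166 ± 2.326·0.171499 = 0.363166 ± 0.398907 = [-0.035741, 0.762073]
ρ-limits: (tanh -0.035741, tanh 0.762073) = (-0.036, 0.642)

(-0.036, 0.642)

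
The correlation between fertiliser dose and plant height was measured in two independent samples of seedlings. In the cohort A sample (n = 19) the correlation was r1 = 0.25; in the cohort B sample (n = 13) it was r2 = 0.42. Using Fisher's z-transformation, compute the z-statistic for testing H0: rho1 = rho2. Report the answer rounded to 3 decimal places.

-0.477

Fisher z-transforms: z1 = atanh(0.25) = 0.255413, z2 = atanh(0.42) = 0.447692; difference d = -0.192279
Var(d) = 1/16 + 1/10 = 0.0625000 + 0.1000000 = 0.1625000
z = d/√Var(d) = -0.192279 / √0.1625000 = -0.192279 / 0.403113 = -0.477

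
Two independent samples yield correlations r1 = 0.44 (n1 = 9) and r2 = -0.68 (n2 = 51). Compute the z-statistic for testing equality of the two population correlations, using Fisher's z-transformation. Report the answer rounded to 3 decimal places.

3.005

z1 = atanh(0.44) = 0.472231,  z2 = atanh(-0.68) = -0.829114
SE = √(1/(n1−3) + 1/(n2−3)) = √(1/6 + 1/48) = √(0.1666667 + 0.0208333) = √0.1875000 = 0.433013
z = (z1 − z2)/SE = (0.472231 − (-0.829114)) / 0.433013 = 1.301345 / 0.433013 = 3.005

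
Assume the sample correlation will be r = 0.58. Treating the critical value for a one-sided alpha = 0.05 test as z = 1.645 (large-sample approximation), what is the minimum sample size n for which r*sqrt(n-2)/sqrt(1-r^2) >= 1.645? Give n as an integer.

r√(n−2)/√(1−r²) ≥ 1.645  ⇔  n−2 ≥ (1.645)²·(1−r²)/r²
(1−r²)/r² = (1−0.3364)/0.3364 = 1.9727
n ≥ 2 + 2.706025·1.9727 = 2 + 5.3382 = 7.3382
⌈7.3382⌉ = 8

8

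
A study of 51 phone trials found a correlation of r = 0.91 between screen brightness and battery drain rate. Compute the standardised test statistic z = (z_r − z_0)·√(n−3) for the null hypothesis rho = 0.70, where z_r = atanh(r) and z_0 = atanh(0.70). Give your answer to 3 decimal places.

4.574

Fisher z: atanh(0.91) = 1.527524, atanh(0.70) = 0.867301
z = (z_r − z_0)·√(n−3) = (1.527524 − 0.867301)·√48 = 0.660223 · 6.928203 = 4.574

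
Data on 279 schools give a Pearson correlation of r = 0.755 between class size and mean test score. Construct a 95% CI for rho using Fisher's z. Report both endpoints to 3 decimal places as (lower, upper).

(0.700, 0.801)

Fisher z: z_r = atanh(r) = ½·ln((1+0.755)/(1−0.755)) = 0.984483
SE(z) = 1/√(n−3) = 1/√276 = 0.060193
95% ⇒ z* = 1.960; margin = 1.960·0.060193 = 0.117978
CI on z-scale: (0.866505, 1.102461)
Back-transform: tanh(0.866505) = 0.699594, tanh(1.102461) = 0.801381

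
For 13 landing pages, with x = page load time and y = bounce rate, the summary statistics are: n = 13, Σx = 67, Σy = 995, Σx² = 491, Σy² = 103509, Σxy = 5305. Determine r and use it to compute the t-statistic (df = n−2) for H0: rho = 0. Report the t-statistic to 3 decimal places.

Numerator: nΣxy − (Σx)(Σy) = 13·5305 − (67)(995) = 2300
Denominator: √[(nΣx²−(Σx)²)(nΣy²−(Σy)²)]
  nΣx²−(Σx)² = 13·491 − 4489 = 1894;  nΣy²−(Σy)² = 13·103509 − 990025 = 355592
  √(1894·355592) = √673491248 = 25951.7099
r = 2300 / 25951.7099 = 0.0886
t = r·√(n−2)/√(1−r²) = 0.0886·√11 / √(1−0.007850) = 0.293853 / 0.996067 = 0.295

0.295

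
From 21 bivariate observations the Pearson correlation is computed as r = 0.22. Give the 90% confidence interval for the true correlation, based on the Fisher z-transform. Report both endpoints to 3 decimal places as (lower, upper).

z_r = atanh(0.22) = 0.223656;  SE = 1/√(n−3) = 1/√18 = 0.235702
z-limits: 0.223656 ± 1.645·0.235702 = 0.223656 ± 0.387730 = [-0.164074, 0.611386]
ρ-limits: (tanh -0.164074, tanh 0.611386) = (-0.163, 0.545)

(-0.163, 0.545)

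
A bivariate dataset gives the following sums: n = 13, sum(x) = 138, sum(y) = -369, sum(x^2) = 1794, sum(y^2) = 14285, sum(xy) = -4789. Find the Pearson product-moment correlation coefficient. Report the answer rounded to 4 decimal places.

-0.7786

S_xy = nΣxy − ΣxΣy = 13·(-4789) − 138·(-369) = -62257 − (-50922) = -11335
S_xx = nΣx² − (Σx)² = 13·1794 − 138² = 23322 − 19044 = 4278
S_yy = nΣy² − (Σy)² = 13·14285 − (-369)² = 185705 − 136161 = 49544
r = S_xy / √(S_xx·S_yy) = -11335 / √(4278·49544) = -11335 / √211949232 = -11335 / 14558.4763 = -0.7786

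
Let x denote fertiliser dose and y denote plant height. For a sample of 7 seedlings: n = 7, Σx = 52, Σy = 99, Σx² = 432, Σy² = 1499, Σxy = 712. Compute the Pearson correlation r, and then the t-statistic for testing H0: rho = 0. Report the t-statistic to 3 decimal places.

Numerator: nΣxy − (Σx)(Σy) = 7·712 − (52)(99) = -164
Denominator: √[(nΣx²−(Σx)²)(nΣy²−(Σy)²)]
  nΣx²−(Σx)² = 7·432 − 2704 = 320;  nΣy²−(Σy)² = 7·1499 − 9801 = 692
  √(320·692) = √221440 = 470.5741
r = -164 / 470.5741 = -0.3485
t = r·√(n−2)/√(1−r²) = -0.3485·√5 / √(1−0.121452) = -0.779270 / 0.937309 = -0.831

-0.831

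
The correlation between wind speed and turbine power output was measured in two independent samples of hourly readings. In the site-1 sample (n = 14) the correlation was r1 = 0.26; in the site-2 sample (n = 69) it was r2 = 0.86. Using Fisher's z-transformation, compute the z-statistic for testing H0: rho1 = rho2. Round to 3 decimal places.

z1 = atanh(0.26) = 0.266108,  z2 = atanh(0.86) = 1.293345
SE = √(1/(n1−3) + 1/(n2−3)) = √(1/11 + 1/66) = √(0.0909091 + 0.0151515) = √0.1060606 = 0.325669
z = (z1 − z2)/SE = (0.266108 − 1.293345) / 0.325669 = -1.027237 / 0.325669 = -3.154

-3.154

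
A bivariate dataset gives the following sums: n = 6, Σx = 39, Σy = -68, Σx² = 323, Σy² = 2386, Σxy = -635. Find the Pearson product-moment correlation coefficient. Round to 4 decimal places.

Numerator: nΣxy − (Σx)(Σy) = 6·(-635) − (39)(-68) = -1158
Denominator: √[(nΣx²−(Σx)²)(nΣy²−(Σy)²)]
  nΣx²−(Σx)² = 6·323 − 1521 = 417;  nΣy²−(Σy)² = 6·2386 − 4624 = 9692
  √(417·9692) = √4041564 = 2010.3641
r = -1158 / 2010.3641 = -0.5760

-0.5760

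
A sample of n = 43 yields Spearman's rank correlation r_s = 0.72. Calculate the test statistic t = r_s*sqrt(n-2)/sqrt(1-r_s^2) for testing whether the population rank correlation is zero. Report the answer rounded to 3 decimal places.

1 − r_s² = 1 − 0.5184 = 0.4816;  √(1−r_s²) = 0.693974
√(n−2) = √41 = 6.403124
t = r_s·√(n−2)/√(1−r_s²) = 0.72 · 6.403124 / 0.693974 = 6.643

6.643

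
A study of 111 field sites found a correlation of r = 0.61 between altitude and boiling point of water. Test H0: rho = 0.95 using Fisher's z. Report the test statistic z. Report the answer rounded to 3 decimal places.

Fisher z: atanh(0.61) = 0.708921, atanh(0.95) = 1.831781
z = (z_r − z_0)·√(n−3) = (0.708921 − 1.831781)·√108 = -1.122860 · 10.392305 = -11.669

-11.669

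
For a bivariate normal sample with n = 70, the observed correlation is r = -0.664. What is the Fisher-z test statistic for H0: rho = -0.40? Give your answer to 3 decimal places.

-3.080

Fisher z: atanh(-0.664) = -0.799934, atanh(-0.40) = -0.423649
z = (z_r − z_0)·√(n−3) = (-0.799934 − (-0.423649))·√67 = -0.376285 · 8.185353 = -3.080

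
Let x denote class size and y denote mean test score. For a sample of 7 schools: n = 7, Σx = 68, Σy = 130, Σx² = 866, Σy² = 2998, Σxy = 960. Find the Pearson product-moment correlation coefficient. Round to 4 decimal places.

S_xy = nΣxy − ΣxΣy = 7·960 − 68·130 = 6720 − 8840 = -2120
S_xx = nΣx² − (Σx)² = 7·866 − 68² = 6062 − 4624 = 1438
S_yy = nΣy² − (Σy)² = 7·2998 − 130² = 20986 − 16900 = 4086
r = S_xy / √(S_xx·S_yy) = -2120 / √(1438·4086) = -2120 / √5875668 = -2120 / 2423.9777 = -0.8746

-0.8746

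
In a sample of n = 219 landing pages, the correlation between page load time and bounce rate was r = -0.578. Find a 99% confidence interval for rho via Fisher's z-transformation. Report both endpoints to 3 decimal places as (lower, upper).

(-0.683, -0.450)

Fisher z: z_r = atanh(r) = ½·ln((1+(-0.578))/(1−(-0.578))) = -0.659454
SE(z) = 1/√(n−3) = 1/√216 = 0.068041
99% ⇒ z* = 2.576; margin = 2.576·0.068041 = 0.175274
CI on z-scale: (-0.834728, -0.484180)
Back-transform: tanh(-0.834728) = -0.683007, tanh(-0.484180) = -0.449585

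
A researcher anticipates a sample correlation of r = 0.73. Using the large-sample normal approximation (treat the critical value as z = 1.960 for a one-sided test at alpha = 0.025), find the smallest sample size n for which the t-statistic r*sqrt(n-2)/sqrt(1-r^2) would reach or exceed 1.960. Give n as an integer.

r√(n−2)/√(1−r²) ≥ 1.960  ⇔  n−2 ≥ (1.960)²·(1−r²)/r²
(1−r²)/r² = (1−0.5329)/0.5329 = 0.8765
n ≥ 2 + 3.8416·0.8765 = 2 + 3.3672 = 5.3672
⌈5.3672⌉ = 6

6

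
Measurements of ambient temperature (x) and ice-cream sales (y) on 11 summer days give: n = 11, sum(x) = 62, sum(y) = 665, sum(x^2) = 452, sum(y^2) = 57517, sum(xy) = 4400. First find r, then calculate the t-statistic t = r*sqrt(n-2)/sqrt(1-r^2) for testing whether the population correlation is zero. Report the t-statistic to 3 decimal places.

1.683

Numerator: nΣxy − (Σx)(Σy) = 11·4400 − (62)(665) = 7170
Denominator: √[(nΣx²−(Σx)²)(nΣy²−(Σy)²)]
  nΣx²−(Σx)² = 11·452 − 3844 = 1128;  nΣy²−(Σy)² = 11·57517 − 442225 = 190462
  √(1128·190462) = √214841136 = 14657.4601
r = 7170 / 14657.4601 = 0.4892
t = r·√(n−2)/√(1−r²) = 0.4892·√9 / √(1−0.239317) = 1.467600 / 0.872171 = 1.683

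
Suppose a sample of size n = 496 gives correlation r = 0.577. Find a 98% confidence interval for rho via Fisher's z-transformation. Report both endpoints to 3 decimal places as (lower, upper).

(0.503, 0.643)

z_r = atanh(0.577) = 0.657954;  SE = 1/√(n−3) = 1/√493 = 0.045038
z-limits: 0.657954 ± 2.326·0.045038 = 0.657954 ± 0.104758 = [0.553196, 0.762712]
ρ-limits: (tanh 0.553196, tanh 0.762712) = (0.503, 0.643)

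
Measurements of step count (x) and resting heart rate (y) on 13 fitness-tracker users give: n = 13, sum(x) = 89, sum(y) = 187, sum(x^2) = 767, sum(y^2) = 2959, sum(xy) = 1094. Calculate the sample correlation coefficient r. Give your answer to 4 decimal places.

Numerator: nΣxy − (Σx)(Σy) = 13·1094 − (89)(187) = -2421
Denominator: √[(nΣx²−(Σx)²)(nΣy²−(Σy)²)]
  nΣx²−(Σx)² = 13·767 − 7921 = 2050;  nΣy²−(Σy)² = 13·2959 − 34969 = 3498
  √(2050·3498) = √7170900 = 2677.8536
r = -2421 / 2677.8536 = -0.9041

-0.9041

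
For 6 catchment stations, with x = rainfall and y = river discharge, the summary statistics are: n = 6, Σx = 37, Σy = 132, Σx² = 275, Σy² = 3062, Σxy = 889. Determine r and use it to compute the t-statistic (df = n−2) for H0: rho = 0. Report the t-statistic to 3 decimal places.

Numerator: nΣxy − (Σx)(Σy) = 6·889 − (37)(132) = 450
Denominator: √[(nΣx²−(Σx)²)(nΣy²−(Σy)²)]
  nΣx²−(Σx)² = 6·275 − 1369 = 281;  nΣy²−(Σy)² = 6·3062 − 17424 = 948
  √(281·948) = √266388 = 516.1279
r = 450 / 516.1279 = 0.8719
t = r·√(n−2)/√(1−r²) = 0.8719·√4 / √(1−0.760210) = 1.743800 / 0.489684 = 3.561

3.561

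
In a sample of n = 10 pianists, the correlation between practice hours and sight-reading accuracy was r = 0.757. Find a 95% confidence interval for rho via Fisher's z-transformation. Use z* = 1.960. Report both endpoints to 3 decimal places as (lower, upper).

Fisher z: z_r = atanh(r) = ½·ln((1+0.757)/(1−0.757)) = 0.989151
SE(z) = 1/√(n−3) = 1/√7 = 0.377964
95% ⇒ z* = 1.960; margin = 1.960·0.377964 = 0.740809
CI on z-scale: (0.248342, 1.729960)
Back-transform: tanh(0.248342) = 0.243359, tanh(1.729960) = 0.939051

(0.243, 0.939)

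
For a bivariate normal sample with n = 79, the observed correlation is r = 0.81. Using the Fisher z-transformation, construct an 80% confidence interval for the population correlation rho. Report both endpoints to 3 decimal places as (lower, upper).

Fisher z: z_r = atanh(r) = ½·ln((1+0.81)/(1−0.81)) = 1.127029
SE(z) = 1/√(n−3) = 1/√76 = 0.114708
80% ⇒ z* = 1.282; margin = 1.282·0.114708 = 0.147056
CI on z-scale: (0.979973, 1.274085)
Back-transform: tanh(0.979973) = 0.753054, tanh(1.274085) = 0.854901

(0.753, 0.855)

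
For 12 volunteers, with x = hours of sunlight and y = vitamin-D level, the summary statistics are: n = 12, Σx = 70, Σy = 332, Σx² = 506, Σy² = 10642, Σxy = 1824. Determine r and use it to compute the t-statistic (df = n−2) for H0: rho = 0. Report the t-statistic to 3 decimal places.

Numerator: nΣxy − (Σx)(Σy) = 12·1824 − (70)(332) = -1352
Denominator: √[(nΣx²−(Σx)²)(nΣy²−(Σy)²)]
  nΣx²−(Σx)² = 12·506 − 4900 = 1172;  nΣy²−(Σy)² = 12·10642 − 110224 = 17480
  √(1172·17480) = √20486560 = 4526.2081
r = -1352 / 4526.2081 = -0.2987
t = r·√(n−2)/√(1−r²) = -0.2987·√10 / √(1−0.089222) = -0.944572 / 0.954347 = -0.990

-0.990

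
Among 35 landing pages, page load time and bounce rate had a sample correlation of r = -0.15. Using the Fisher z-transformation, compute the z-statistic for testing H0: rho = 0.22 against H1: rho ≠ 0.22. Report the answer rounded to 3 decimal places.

z_r = atanh(-0.15) = -0.151140,  z_0 = atanh(0.22) = 0.223656
SE = 1/√(n−3) = 1/√32 = 0.176777
z = (z_r − z_0)/SE = (-0.151140 − 0.223656) / 0.176777 = -0.374796 / 0.176777 = -2.120

-2.120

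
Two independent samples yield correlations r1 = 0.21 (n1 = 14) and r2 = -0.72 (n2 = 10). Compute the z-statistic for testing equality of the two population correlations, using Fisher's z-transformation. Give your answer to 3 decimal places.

2.318

z1 = atanh(0.21) = 0.213171,  z2 = atanh(-0.72) = -0.907645
SE = √(1/(n1−3) + 1/(n2−3)) = √(1/11 + 1/7) = √(0.0909091 + 0.1428571) = √0.2337662 = 0.483494
z = (z1 − z2)/SE = (0.213171 − (-0.907645)) / 0.483494 = 1.120816 / 0.483494 = 2.318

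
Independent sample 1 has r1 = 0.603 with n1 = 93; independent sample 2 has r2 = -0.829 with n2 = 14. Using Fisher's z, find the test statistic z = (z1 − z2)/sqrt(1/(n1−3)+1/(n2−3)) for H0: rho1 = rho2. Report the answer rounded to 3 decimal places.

z1 = atanh(0.603) = 0.697848,  z2 = atanh(-0.829) = -1.184931
SE = √(1/(n1−3) + 1/(n2−3)) = √(1/90 + 1/11) = √(0.0111111 + 0.0909091) = √0.1020202 = 0.319406
z = (z1 − z2)/SE = (0.697848 − (-1.184931)) / 0.319406 = 1.882779 / 0.319406 = 5.895

5.895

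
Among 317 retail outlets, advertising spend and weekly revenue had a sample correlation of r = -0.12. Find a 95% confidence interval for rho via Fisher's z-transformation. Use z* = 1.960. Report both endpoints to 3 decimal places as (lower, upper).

(-0.227, -0.010)

z_r = atanh(-0.12) = -0.120581;  SE = 1/√(n−3) = 1/√314 = 0.056433
z-limits: -0.120581 ± 1.960·0.056433 = -0.120581 ± 0.110609 = [-0.231190, -0.009972]
ρ-limits: (tanh -0.231190, tanh -0.009972) = (-0.227, -0.010)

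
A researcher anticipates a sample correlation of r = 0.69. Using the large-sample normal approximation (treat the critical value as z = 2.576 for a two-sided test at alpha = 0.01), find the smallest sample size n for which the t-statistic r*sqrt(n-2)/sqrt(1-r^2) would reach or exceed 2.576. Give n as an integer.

10

r√(n−2)/√(1−r²) ≥ 2.576  ⇔  n−2 ≥ (2.576)²·(1−r²)/r²
(1−r²)/r² = (1−0.4761)/0.4761 = 1.1004
n ≥ 2 + 6.635776·1.1004 = 2 + 7.3020 = 9.3020
⌈9.3020⌉ = 10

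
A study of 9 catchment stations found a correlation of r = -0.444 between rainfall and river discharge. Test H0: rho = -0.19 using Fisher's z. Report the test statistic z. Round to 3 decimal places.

z_r = atanh(-0.444) = -0.477202,  z_0 = atanh(-0.19) = -0.192337
SE = 1/√(n−3) = 1/√6 = 0.408248
z = (z_r − z_0)/SE = (-0.477202 − (-0.192337)) / 0.408248 = -0.284865 / 0.408248 = -0.698

-0.698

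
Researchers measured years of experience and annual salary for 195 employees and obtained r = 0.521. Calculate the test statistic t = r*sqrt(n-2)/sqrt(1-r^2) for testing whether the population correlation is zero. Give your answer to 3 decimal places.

1 − r² = 1 − 0.271441 = 0.728559;  √(1−r²) = 0.853557
√(n−2) = √193 = 13.892444
t = r·√(n−2)/√(1−r²) = 0.521 · 13.892444 / 0.853557 = 8.480

8.480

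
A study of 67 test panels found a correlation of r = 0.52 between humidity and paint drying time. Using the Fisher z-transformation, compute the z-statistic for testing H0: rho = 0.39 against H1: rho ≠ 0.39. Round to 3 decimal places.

Fisher z: atanh(0.52) = 0.576340, atanh(0.39) = 0.411800
z = (z_r − z_0)·√(n−3) = (0.576340 − 0.411800)·√64 = 0.164540 · 8.000000 = 1.316

1.316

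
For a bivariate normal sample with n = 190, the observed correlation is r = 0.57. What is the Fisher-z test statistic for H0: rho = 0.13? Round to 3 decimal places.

7.067

Fisher z: atanh(0.57) = 0.647523, atanh(0.13) = 0.130740
z = (z_r − z_0)·√(n−3) = (0.647523 − 0.130740)·√187 = 0.516783 · 13.674794 = 7.067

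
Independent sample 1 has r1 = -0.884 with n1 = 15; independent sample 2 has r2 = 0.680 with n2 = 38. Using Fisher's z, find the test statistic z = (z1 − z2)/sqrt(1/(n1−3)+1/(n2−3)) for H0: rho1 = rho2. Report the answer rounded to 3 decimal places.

-6.645

z1 = atanh(-0.884) = -1.393781,  z2 = atanh(0.680) = 0.829114
SE = √(1/(n1−3) + 1/(n2−3)) = √(1/12 + 1/35) = √(0.0833333 + 0.0285714) = √0.1119047 = 0.334522
z = (z1 − z2)/SE = (-1.393781 − 0.829114) / 0.334522 = -2.222895 / 0.334522 = -6.645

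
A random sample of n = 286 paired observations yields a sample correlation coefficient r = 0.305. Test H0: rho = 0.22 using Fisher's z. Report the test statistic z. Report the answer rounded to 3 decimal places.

1.537

Fisher z: atanh(0.305) = 0.315023, atanh(0.22) = 0.223656
z = (z_r − z_0)·√(n−3) = (0.315023 − 0.223656)·√283 = 0.091367 · 16.822604 = 1.537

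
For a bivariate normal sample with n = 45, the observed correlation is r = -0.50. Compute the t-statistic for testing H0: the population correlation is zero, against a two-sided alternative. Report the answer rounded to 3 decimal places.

1 − r² = 1 − 0.2500 = 0.7500;  √(1−r²) = 0.866025
√(n−2) = √43 = 6.557439
t = r·√(n−2)/√(1−r²) = -0.50 · 6.557439 / 0.866025 = -3.786

-3.786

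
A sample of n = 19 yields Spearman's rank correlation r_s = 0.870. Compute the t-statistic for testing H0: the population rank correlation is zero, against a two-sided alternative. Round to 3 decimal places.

1 − r_s² = 1 − 0.756900 = 0.243100;  √(1−r_s²) = 0.493052
√(n−2) = √17 = 4.123106
t = r_s·√(n−2)/√(1−r_s²) = 0.870 · 4.123106 / 0.493052 = 7.275

7.275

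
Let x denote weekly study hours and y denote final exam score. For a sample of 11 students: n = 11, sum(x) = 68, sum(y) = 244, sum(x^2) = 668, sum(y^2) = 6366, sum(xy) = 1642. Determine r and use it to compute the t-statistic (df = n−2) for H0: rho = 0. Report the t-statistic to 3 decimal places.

Numerator: nΣxy − (Σx)(Σy) = 11·1642 − (68)(244) = 1470
Denominator: √[(nΣx²−(Σx)²)(nΣy²−(Σy)²)]
  nΣx²−(Σx)² = 11·668 − 4624 = 2724;  nΣy²−(Σy)² = 11·6366 − 59536 = 10490
  √(2724·10490) = √28574760 = 5345.5365
r = 1470 / 5345.5365 = 0.2750
t = r·√(n−2)/√(1−r²) = 0.2750·√9 / √(1−0.075625) = 0.825000 / 0.961444 = 0.858

0.858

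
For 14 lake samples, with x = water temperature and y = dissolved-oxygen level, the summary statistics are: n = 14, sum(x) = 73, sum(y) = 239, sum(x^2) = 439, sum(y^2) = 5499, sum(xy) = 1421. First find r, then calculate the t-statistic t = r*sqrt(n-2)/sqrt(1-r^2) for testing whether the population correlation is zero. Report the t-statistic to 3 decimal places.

2.649

Numerator: nΣxy − (Σx)(Σy) = 14·1421 − (73)(239) = 2447
Denominator: √[(nΣx²−(Σx)²)(nΣy²−(Σy)²)]
  nΣx²−(Σx)² = 14·439 − 5329 = 817;  nΣy²−(Σy)² = 14·5499 − 57121 = 19865
  √(817·19865) = √16229705 = 4028.6108
r = 2447 / 4028.6108 = 0.6074
t = r·√(n−2)/√(1−r²) = 0.6074·√12 / √(1−0.368935) = 2.104095 / 0.794396 = 2.649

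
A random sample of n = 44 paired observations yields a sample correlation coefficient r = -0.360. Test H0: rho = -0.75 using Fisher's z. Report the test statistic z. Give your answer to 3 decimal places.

z_r = atanh(-0.360) = -0.376886,  z_0 = atanh(-0.75) = -0.972955
SE = 1/√(n−3) = 1/√41 = 0.156174
z = (z_r − z_0)/SE = (-0.376886 − (-0.972955)) / 0.156174 = 0.596069 / 0.156174 = 3.817

3.817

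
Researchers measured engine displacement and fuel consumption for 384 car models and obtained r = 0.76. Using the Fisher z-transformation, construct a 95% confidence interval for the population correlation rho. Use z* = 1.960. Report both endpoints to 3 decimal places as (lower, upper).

(0.714, 0.799)

Fisher z: z_r = atanh(r) = ½·ln((1+0.76)/(1−0.76)) = 0.996215
SE(z) = 1/√(n−3) = 1/√381 = 0.051232
95% ⇒ z* = 1.960; margin = 1.960·0.051232 = 0.100415
CI on z-scale: (0.895800, 1.096630)
Back-transform: tanh(0.895800) = 0.714247, tanh(1.096630) = 0.799285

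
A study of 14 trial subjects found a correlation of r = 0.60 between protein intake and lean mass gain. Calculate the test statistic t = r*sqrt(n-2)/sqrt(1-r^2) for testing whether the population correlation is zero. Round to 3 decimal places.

1 − r² = 1 − 0.3600 = 0.6400;  √(1−r²) = 0.800000
√(n−2) = √12 = 3.464102
t = r·√(n−2)/√(1−r²) = 0.60 · 3.464102 / 0.800000 = 2.598

2.598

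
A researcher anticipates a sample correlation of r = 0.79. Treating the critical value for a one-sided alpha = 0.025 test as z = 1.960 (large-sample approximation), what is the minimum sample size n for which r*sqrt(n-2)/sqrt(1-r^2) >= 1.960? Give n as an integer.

5

r√(n−2)/√(1−r²) ≥ 1.960  ⇔  n−2 ≥ (1.960)²·(1−r²)/r²
(1−r²)/r² = (1−0.6241)/0.6241 = 0.6023
n ≥ 2 + 3.8416·0.6023 = 2 + 2.3138 = 4.3138
⌈4.3138⌉ = 5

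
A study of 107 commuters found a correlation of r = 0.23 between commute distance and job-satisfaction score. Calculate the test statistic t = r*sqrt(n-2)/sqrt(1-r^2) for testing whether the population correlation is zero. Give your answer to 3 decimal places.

2.422

t = r·√(n−2) / √(1−r²) with r = 0.23, n = 107
  = 0.23·√105 / √(1 − 0.0529)
  = 0.23·10.246951 / 0.973191
  = 2.356799 / 0.973191 = 2.422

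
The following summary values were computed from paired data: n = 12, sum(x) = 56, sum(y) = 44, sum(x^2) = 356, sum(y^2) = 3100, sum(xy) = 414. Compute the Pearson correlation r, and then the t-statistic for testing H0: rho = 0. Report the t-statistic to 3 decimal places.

Numerator: nΣxy − (Σx)(Σy) = 12·414 − (56)(44) = 2504
Denominator: √[(nΣx²−(Σx)²)(nΣy²−(Σy)²)]
  nΣx²−(Σx)² = 12·356 − 3136 = 1136;  nΣy²−(Σy)² = 12·3100 − 1936 = 35264
  √(1136·35264) = √40059904 = 6329.2894
r = 2504 / 6329.2894 = 0.3956
t = r·√(n−2)/√(1−r²) = 0.3956·√10 / √(1−0.156499) = 1.250997 / 0.918423 = 1.362

1.362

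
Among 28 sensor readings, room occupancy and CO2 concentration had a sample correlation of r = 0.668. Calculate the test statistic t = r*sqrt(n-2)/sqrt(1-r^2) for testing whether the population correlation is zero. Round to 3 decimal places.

4.577

t = r·√(n−2) / √(1−r²) with r = 0.668, n = 28
  = 0.668·√26 / √(1 − 0.446224)
  = 0.668·5.099020 / 0.744161
  = 3.406145 / 0.744161 = 4.577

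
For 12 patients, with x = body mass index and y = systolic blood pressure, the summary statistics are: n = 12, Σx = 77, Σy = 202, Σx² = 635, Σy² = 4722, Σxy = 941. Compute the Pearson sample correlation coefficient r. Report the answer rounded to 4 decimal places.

S_xy = nΣxy − ΣxΣy = 12·941 − 77·202 = 11292 − 15554 = -4262
S_xx = nΣx² − (Σx)² = 12·635 − 77² = 7620 − 5929 = 1691
S_yy = nΣy² − (Σy)² = 12·4722 − 202² = 56664 − 40804 = 15860
r = S_xy / √(S_xx·S_yy) = -4262 / √(1691·15860) = -4262 / √26819260 = -4262 / 5178.7315 = -0.8230

-0.8230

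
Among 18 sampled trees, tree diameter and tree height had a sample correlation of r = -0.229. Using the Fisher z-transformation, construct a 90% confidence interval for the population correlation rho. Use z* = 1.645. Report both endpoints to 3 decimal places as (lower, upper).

(-0.577, 0.189)

z_r = atanh(-0.229) = -0.233134;  SE = 1/√(n−3) = 1/√15 = 0.258199
z-limits: -0.233134 ± 1.645·0.258199 = -0.233134 ± 0.424737 = [-0.657871, 0.191603]
ρ-limits: (tanh -0.657871, tanh 0.191603) = (-0.577, 0.189)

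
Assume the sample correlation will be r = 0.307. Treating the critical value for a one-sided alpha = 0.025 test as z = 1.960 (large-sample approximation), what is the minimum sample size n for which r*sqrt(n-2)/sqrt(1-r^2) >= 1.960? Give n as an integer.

39

r√(n−2)/√(1−r²) ≥ 1.960  ⇔  n−2 ≥ (1.960)²·(1−r²)/r²
(1−r²)/r² = (1−0.094249)/0.094249 = 9.6102
n ≥ 2 + 3.8416·9.6102 = 2 + 36.9185 = 38.9185
⌈38.9185⌉ = 39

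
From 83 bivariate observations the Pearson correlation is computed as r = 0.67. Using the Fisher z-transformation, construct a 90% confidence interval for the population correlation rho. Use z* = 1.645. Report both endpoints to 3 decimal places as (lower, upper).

(0.556, 0.759)

Fisher z: z_r = atanh(r) = ½·ln((1+0.67)/(1−0.67)) = 0.810743
SE(z) = 1/√(n−3) = 1/√80 = 0.111803
90% ⇒ z* = 1.645; margin = 1.645·0.111803 = 0.183916
CI on z-scale: (0.626827, 0.994659)
Back-transform: tanh(0.626827) = 0.555863, tanh(0.994659) = 0.759342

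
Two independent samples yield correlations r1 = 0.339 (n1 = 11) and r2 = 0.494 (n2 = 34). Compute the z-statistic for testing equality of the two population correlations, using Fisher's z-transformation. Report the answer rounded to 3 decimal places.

-0.475

Fisher z-transforms: z1 = atanh(0.339) = 0.352962, z2 = atanh(0.494) = 0.541338; difference d = -0.188376
Var(d) = 1/8 + 1/31 = 0.1250000 + 0.0322581 = 0.1572581
z = d/√Var(d) = -0.188376 / √0.1572581 = -0.188376 / 0.396558 = -0.475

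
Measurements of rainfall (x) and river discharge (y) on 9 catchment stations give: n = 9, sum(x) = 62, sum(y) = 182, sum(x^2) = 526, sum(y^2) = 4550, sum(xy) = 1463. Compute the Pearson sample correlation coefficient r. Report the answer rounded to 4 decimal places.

0.7135

S_xy = nΣxy − ΣxΣy = 9·1463 − 62·182 = 13167 − 11284 = 1883
S_xx = nΣx² − (Σx)² = 9·526 − 62² = 4734 − 3844 = 890
S_yy = nΣy² − (Σy)² = 9·4550 − 182² = 40950 − 33124 = 7826
r = S_xy / √(S_xx·S_yy) = 1883 / √(890·7826) = 1883 / √6965140 = 1883 / 2639.1552 = 0.7135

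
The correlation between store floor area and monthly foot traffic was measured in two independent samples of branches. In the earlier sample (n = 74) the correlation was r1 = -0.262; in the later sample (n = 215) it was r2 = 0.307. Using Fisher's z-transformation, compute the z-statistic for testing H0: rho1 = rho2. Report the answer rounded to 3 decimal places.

-4.270

z1 = atanh(-0.262) = -0.268255,  z2 = atanh(0.307) = 0.317230
SE = √(1/(n1−3) + 1/(n2−3)) = √(1/71 + 1/212) = √(0.0140845 + 0.0047170) = √0.0188015 = 0.137119
z = (z1 − z2)/SE = (-0.268255 − 0.317230) / 0.137119 = -0.585485 / 0.137119 = -4.270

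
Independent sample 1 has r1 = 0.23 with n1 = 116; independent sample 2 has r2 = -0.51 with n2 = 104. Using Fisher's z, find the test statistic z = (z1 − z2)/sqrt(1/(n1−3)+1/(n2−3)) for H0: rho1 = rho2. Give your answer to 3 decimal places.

5.820

Fisher z-transforms: z1 = atanh(0.23) = 0.234189, z2 = atanh(-0.51) = -0.562730; difference d = 0.796919
Var(d) = 1/113 + 1/101 = 0.0088496 + 0.0099010 = 0.0187506
z = d/√Var(d) = 0.796919 / √0.0187506 = 0.796919 / 0.136933 = 5.820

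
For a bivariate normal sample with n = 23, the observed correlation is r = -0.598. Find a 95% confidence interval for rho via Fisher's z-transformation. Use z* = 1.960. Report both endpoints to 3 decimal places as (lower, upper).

Fisher z: z_r = atanh(r) = ½·ln((1+(-0.598))/(1−(-0.598))) = -0.690028
SE(z) = 1/√(n−3) = 1/√20 = 0.223607
95% ⇒ z* = 1.960; margin = 1.960·0.223607 = 0.438270
CI on z-scale: (-1.128298, -0.251758)
Back-transform: tanh(-1.128298) = -0.810436, tanh(-0.251758) = -0.246570

(-0.810, -0.247)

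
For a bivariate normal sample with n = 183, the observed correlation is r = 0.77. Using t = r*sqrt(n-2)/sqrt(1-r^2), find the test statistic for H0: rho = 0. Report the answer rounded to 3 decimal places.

t = r·√(n−2) / √(1−r²) with r = 0.77, n = 183
  = 0.77·√181 / √(1 − 0.5929)
  = 0.77·13.453624 / 0.638044
  = 10.359290 / 0.638044 = 16.236

16.236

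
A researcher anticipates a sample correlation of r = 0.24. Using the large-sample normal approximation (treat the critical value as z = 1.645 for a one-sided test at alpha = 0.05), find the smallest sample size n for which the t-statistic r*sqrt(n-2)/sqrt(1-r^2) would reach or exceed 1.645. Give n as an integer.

Need r·√(n−2)/√(1−r²) ≥ 1.645
√(n−2) ≥ 1.645·√(1−0.0576) / 0.24 = 1.645·0.970773 / 0.24 = 6.6538
n−2 ≥ 44.2731  ⇒  n ≥ 46.2731
Smallest integer n = 47

47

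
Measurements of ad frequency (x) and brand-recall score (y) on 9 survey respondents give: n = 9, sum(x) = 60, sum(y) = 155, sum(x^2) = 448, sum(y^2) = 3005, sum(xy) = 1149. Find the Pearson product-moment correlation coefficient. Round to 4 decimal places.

S_xy = nΣxy − ΣxΣy = 9·1149 − 60·155 = 10341 − 9300 = 1041
S_xx = nΣx² − (Σx)² = 9·448 − 60² = 4032 − 3600 = 432
S_yy = nΣy² − (Σy)² = 9·3005 − 155² = 27045 − 24025 = 3020
r = S_xy / √(S_xx·S_yy) = 1041 / √(432·3020) = 1041 / √1304640 = 1041 / 1142.2084 = 0.9114

0.9114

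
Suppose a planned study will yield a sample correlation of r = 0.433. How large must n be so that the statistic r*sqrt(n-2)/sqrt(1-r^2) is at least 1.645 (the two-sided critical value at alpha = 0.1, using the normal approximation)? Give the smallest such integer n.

Need r·√(n−2)/√(1−r²) ≥ 1.645
√(n−2) ≥ 1.645·√(1−0.187489) / 0.433 = 1.645·0.901394 / 0.433 = 3.4245
n−2 ≥ 11.7272  ⇒  n ≥ 13.7272
Smallest integer n = 14

14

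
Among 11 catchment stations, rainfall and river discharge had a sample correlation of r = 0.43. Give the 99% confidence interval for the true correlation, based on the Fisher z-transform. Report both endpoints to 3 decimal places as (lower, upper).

(-0.423, 0.879)

z_r = atanh(0.43) = 0.459897;  SE = 1/√(n−3) = 1/√8 = 0.353553
z-limits: 0.459897 ± 2.576·0.353553 = 0.459897 ± 0.910753 = [-0.450856, 1.370650]
ρ-limits: (tanh -0.450856, tanh 1.370650) = (-0.423, 0.879)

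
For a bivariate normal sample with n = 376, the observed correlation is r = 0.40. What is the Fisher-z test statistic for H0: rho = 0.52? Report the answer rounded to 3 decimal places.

Fisher z: atanh(0.40) = 0.423649, atanh(0.52) = 0.576340
z = (z_r − z_0)·√(n−3) = (0.423649 − 0.576340)·√373 = -0.152691 · 19.313208 = -2.949

-2.949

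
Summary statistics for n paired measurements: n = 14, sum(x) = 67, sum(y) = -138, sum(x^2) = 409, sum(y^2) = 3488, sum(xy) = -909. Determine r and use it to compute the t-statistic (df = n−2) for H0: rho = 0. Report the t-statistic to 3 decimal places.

-2.424

Numerator: nΣxy − (Σx)(Σy) = 14·(-909) − (67)(-138) = -3480
Denominator: √[(nΣx²−(Σx)²)(nΣy²−(Σy)²)]
  nΣx²−(Σx)² = 14·409 − 4489 = 1237;  nΣy²−(Σy)² = 14·3488 − 19044 = 29788
  √(1237·29788) = √36847756 = 6070.2353
r = -3480 / 6070.2353 = -0.5733
t = r·√(n−2)/√(1−r²) = -0.5733·√12 / √(1−0.328673) = -1.985969 / 0.819345 = -2.424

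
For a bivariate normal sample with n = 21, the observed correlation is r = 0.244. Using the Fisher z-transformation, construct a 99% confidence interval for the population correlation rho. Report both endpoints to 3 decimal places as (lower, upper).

z_r = atanh(0.244) = 0.249023;  SE = 1/√(n−3) = 1/√18 = 0.235702
z-limits: 0.249023 ± 2.576·0.235702 = 0.249023 ± 0.607168 = [-0.358145, 0.856191]
ρ-limits: (tanh -0.358145, tanh 0.856191) = (-0.344, 0.694)

(-0.344, 0.694)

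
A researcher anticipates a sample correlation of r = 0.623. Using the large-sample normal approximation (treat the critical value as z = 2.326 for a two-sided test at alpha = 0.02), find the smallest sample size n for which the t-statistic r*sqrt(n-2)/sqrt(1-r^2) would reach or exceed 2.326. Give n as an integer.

11

Need r·√(n−2)/√(1−r²) ≥ 2.326
√(n−2) ≥ 2.326·√(1−0.388129) / 0.623 = 2.326·0.782222 / 0.623 = 2.9205
n−2 ≥ 8.5293  ⇒  n ≥ 10.5293
Smallest integer n = 11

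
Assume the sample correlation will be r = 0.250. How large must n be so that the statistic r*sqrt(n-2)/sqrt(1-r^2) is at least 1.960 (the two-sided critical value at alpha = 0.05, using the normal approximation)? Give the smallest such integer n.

Need r·√(n−2)/√(1−r²) ≥ 1.960
√(n−2) ≥ 1.960·√(1−0.062500) / 0.250 = 1.960·0.968246 / 0.250 = 7.5910
n−2 ≥ 57.6233  ⇒  n ≥ 59.6233
Smallest integer n = 60

60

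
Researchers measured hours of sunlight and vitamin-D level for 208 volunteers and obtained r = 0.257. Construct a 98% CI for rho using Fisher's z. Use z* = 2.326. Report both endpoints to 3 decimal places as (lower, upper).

Fisher z: z_r = atanh(r) = ½·ln((1+0.257)/(1−0.257)) = 0.262894
SE(z) = 1/√(n−3) = 1/√205 = 0.069843
98% ⇒ z* = 2.326; margin = 2.326·0.069843 = 0.162455
CI on z-scale: (0.100439, 0.425349)
Back-transform: tanh(0.100439) = 0.100103, tanh(0.425349) = 0.401427

(0.100, 0.401)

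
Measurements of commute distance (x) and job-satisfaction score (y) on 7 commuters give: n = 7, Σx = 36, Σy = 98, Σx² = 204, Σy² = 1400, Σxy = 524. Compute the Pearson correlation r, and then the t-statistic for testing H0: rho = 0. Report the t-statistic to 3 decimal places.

3.953

Numerator: nΣxy − (Σx)(Σy) = 7·524 − (36)(98) = 140
Denominator: √[(nΣx²−(Σx)²)(nΣy²−(Σy)²)]
  nΣx²−(Σx)² = 7·204 − 1296 = 132;  nΣy²−(Σy)² = 7·1400 − 9604 = 196
  √(132·196) = √25872 = 160.8478
r = 140 / 160.8478 = 0.8704
t = r·√(n−2)/√(1−r²) = 0.8704·√5 / √(1−0.757596) = 1.946274 / 0.492345 = 3.953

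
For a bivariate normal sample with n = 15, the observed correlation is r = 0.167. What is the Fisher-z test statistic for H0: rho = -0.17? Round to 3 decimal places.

Fisher z: atanh(0.167) = 0.168579, atanh(-0.17) = -0.171667
z = (z_r − z_0)·√(n−3) = (0.168579 − (-0.171667))·√12 = 0.340246 · 3.464102 = 1.179

1.179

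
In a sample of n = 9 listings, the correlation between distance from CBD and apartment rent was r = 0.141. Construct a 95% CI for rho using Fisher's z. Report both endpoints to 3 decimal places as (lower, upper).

Fisher z: z_r = atanh(r) = ½·ln((1+0.141)/(1−0.141)) = 0.141946
SE(z) = 1/√(n−3) = 1/√6 = 0.408248
95% ⇒ z* = 1.960; margin = 1.960·0.408248 = 0.800166
CI on z-scale: (-0.658220, 0.942112)
Back-transform: tanh(-0.658220) = -0.577178, tanh(0.942112) = 0.736191

(-0.577, 0.736)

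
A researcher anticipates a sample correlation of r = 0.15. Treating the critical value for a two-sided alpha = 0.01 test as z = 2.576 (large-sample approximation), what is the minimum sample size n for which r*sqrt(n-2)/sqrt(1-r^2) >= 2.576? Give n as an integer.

291

Need r·√(n−2)/√(1−r²) ≥ 2.576
√(n−2) ≥ 2.576·√(1−0.0225) / 0.15 = 2.576·0.988686 / 0.15 = 16.9790
n−2 ≥ 288.2864  ⇒  n ≥ 290.2864
Smallest integer n = 291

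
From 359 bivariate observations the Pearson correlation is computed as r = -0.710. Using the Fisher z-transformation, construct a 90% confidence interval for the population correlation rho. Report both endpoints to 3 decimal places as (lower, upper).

(-0.751, -0.664)

Fisher z: z_r = atanh(r) = ½·ln((1+(-0.710))/(1−(-0.710))) = -0.887184
SE(z) = 1/√(n−3) = 1/√356 = 0.053000
90% ⇒ z* = 1.645; margin = 1.645·0.053000 = 0.087185
CI on z-scale: (-0.974369, -0.799999)
Back-transform: tanh(-0.974369) = -0.750618, tanh(-0.799999) = -0.664036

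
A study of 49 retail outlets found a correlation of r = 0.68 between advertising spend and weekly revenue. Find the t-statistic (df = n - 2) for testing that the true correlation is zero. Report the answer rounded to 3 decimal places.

t = r·√(n−2) / √(1−r²) with r = 0.68, n = 49
  = 0.68·√47 / √(1 − 0.4624)
  = 0.68·6.855655 / 0.733212
  = 4.661845 / 0.733212 = 6.358

6.358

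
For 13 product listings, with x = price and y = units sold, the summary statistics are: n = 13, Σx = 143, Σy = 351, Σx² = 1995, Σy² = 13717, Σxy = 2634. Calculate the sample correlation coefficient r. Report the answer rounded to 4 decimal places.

S_xy = nΣxy − ΣxΣy = 13·2634 − 143·351 = 34242 − 50193 = -15951
S_xx = nΣx² − (Σx)² = 13·1995 − 143² = 25935 − 20449 = 5486
S_yy = nΣy² − (Σy)² = 13·13717 − 351² = 178321 − 123201 = 55120
r = S_xy / √(S_xx·S_yy) = -15951 / √(5486·55120) = -15951 / √302388320 = -15951 / 17389.3163 = -0.9173

-0.9173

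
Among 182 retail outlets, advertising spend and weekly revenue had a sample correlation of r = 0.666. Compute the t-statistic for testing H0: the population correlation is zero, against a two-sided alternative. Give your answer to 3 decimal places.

t = r·√(n−2) / √(1−r²) with r = 0.666, n = 182
  = 0.666·√180 / √(1 − 0.443556)
  = 0.666·13.416408 / 0.745952
  = 8.935328 / 0.745952 = 11.978

11.978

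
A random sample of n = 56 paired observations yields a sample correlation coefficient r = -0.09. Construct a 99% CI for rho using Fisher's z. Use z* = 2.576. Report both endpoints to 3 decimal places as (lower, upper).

(-0.417, 0.258)

z_r = atanh(-0.09) = -0.090244;  SE = 1/√(n−3) = 1/√53 = 0.137361
z-limits: -0.090244 ± 2.576·0.137361 = -0.090244 ± 0.353842 = [-0.444086, 0.263598]
ρ-limits: (tanh -0.444086, tanh 0.263598) = (-0.417, 0.258)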